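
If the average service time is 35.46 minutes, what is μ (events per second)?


μ = 1/(service time) in consistent units.
1 second = 0.0166667 min, so μ = 0.0166667/35.46 = 0.0004700 per second

Final: 0.0004700 /sec


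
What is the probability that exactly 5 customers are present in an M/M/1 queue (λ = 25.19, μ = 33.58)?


ρ = 25.19/33.58 = 0.7501
P_n = (1−ρ)·ρ^n = (1 − 0.7501)·0.7501^5 = 0.2499·0.237540 = 0.059350

Final: 0.059350


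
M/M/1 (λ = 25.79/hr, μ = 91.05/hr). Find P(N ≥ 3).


ρ = 25.79/91.05 = 0.2833
P(N ≥ n) = ρ^n = 0.2833^3 = 0.022726

Final: 0.022726


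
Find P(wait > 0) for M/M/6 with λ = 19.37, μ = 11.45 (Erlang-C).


a = λ/μ = 1.6917; ρ = a/6 = 0.2820
P₀ = 0.184108 (from M/M/c formula)
C(c,a) = [a^c/(c!(1−ρ))]·P₀ = [23.43931/(720·0.7180)]·0.184108
= 0.04534·0.184108 = 0.008347

Final: 0.008347


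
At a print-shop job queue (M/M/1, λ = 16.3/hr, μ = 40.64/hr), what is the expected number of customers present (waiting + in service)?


ρ = λ/μ = 16.3/40.64 = 0.4011
L = ρ/(1−ρ) = 0.4011/(1 − 0.4011) = 0.4011/0.5989 = 0.6697

Final: 0.6697


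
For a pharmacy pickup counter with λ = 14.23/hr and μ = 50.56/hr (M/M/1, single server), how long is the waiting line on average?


ρ = 14.23/50.56 = 0.2814
Lq = ρ²/(1−ρ) = 0.07921/0.7186 = 0.1102

Final: 0.1102


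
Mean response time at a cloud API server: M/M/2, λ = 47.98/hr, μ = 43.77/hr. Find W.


a = 1.0962; ρ = 0.5481; P₀ = 0.291913
Lq = P₀·a^c·ρ/(c!(1−ρ)²) = 0.47070
Wq = Lq/λ = 0.47070/47.98 = 0.009810 hr
W = Wq + 1/μ = 0.009810 + 0.02285 = 0.03266 hr

Final: 0.03266 hr


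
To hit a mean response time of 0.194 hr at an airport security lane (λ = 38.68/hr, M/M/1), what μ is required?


W = 1/(μ−λ) ⇒ μ − λ = 1/W = 1/0.194 = 5.1546
μ = λ + 1/W = 38.68 + 5.1546 = 43.8346 per hr

Final: 43.8346 /hr


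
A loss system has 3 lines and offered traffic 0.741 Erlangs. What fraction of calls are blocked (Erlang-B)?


B(c,a) = (a^c/c!) / Σ_{k=0}^{c} a^k/k!
a^3/3! = 0.067812
Σ terms (k=0..3): 1.00000 + 0.74100 + 0.27454 + 0.06781 = 2.083352
B = 0.067812/2.083352 = 0.032549

Final: 0.032549


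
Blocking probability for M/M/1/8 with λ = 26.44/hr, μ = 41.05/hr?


ρ = λ/μ = 26.44/41.05 = 0.6441
P_K = (1−ρ)ρ^K/(1−ρ^(K+1)) = (0.3559·0.029620)/(1 − 0.019078)
= 0.010542/0.980922 = 0.010747

Final: 0.010747


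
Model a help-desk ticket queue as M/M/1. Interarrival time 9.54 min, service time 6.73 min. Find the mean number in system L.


λ = 60/9.54 = 6.2893 /hr
μ = 60/6.73 = 8.9153 /hr
ρ = λ/μ = 6.2893/8.9153 = 0.7055
L = ρ/(1−ρ) = 0.7055/0.2945 = 2.3950

Final: 2.3950


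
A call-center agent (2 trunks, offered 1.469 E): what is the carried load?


B(2,1.469) = 0.304111 (Erlang-B)
Carried load = a(1 − B) = 1.469·(1 − 0.304111) = 1.469·0.695889 = 1.0223 E

Final: 1.0223 Erlangs


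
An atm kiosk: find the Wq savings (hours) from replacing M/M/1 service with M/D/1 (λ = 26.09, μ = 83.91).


ρ = 26.09/83.91 = 0.3109
Wq(M/M/1) = ρ/(μ−λ) = 0.3109/57.82 = 0.005378 hr
Wq(M/D/1) = ρ/(2(μ−λ)) = 0.002689 hr
Savings = 0.005378 − 0.002689 = 0.002689 hr

Final: 0.002689 hr


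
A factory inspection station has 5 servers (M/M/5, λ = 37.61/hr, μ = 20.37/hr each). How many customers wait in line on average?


a = λ/μ = 1.8463; ρ = a/5 = 0.3693
P₀ = 0.157046
Lq = P₀·a^c·ρ / (c!·(1−ρ)²) = 0.157046·21.45663·0.3693/(120·0.39782)
= 0.02607

Final: 0.02607


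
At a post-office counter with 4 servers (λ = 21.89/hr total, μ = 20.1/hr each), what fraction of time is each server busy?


ρ = λ/(cμ) = 21.89/(4·20.1) = 21.89/80.40 = 0.2723

Final: 0.2723


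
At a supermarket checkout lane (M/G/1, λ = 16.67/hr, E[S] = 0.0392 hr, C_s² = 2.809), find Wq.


ρ = λ·E[S] = 16.67·0.0392 = 0.6535
E[S²] = E[S]²(1+C_s²) = 0.0392²·(1+2.809) = 0.005853
Wq = λ·E[S²]/(2(1−ρ)) = 16.67·0.005853/(2·0.3465) = 0.14078 hr

Final: 0.14078 hr


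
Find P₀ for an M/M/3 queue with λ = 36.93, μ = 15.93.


a = λ/μ = 36.93/15.93 = 2.3183; ρ = a/c = 0.7728
Σ_{k=0}^{2} a^k/k! (terms k=0..2) = 1.00000 + 2.31827 + 2.68718 = 6.00545
Tail: a^3/(3!(1−ρ)) = 12.45921/(6·0.2272) = 9.13790
P₀ = 1/(6.00545 + 9.13790) = 1/15.14335 = 0.066036

Final: 0.066036


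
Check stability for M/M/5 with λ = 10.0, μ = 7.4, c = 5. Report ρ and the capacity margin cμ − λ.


Total capacity cμ = 5·7.4 = 37.00/hr
ρ = λ/(cμ) = 10.0/37.00 = 0.2703
Stable ⇔ ρ < 1: YES
Spare capacity = cμ − λ = 37.00 − 10.0 = 27.00/hr

Final: ρ = 0.2703; stable; margin = 27.00/hr


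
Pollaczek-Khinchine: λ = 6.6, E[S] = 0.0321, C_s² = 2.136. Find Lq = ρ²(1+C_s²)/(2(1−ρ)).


ρ = λ·E[S] = 6.6·0.0321 = 0.2119
Lq = ρ²(1+C_s²)/(2(1−ρ)) = 0.04488·(1+2.136)/(2·0.7881)
= 0.04488·3.1360/1.5763 = 0.08930

Final: 0.08930


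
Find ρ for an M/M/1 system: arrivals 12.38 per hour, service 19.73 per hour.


ρ = λ/μ = 12.38/19.73 = 0.6275

Final: 0.6275


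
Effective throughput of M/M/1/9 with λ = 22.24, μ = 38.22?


ρ = 0.5819; P_K = (1−ρ)ρ^9/(1−ρ^10) = 0.003212
λ_eff = λ(1 − P_K) = 22.24·(1 − 0.003212) = 22.24·0.996788 = 22.1686 /hr

Final: 22.1686 /hr


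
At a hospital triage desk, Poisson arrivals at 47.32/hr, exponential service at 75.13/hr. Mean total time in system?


W = 1/(μ−λ) = 1/(75.13 − 47.32) = 1/27.81 = 0.03596 hr

Final: 0.03596 hr


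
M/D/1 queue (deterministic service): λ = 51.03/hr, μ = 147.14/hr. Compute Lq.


ρ = 51.03/147.14 = 0.3468
M/D/1: Lq = ρ²/(2(1−ρ)) = 0.1203/(2·0.6532) = 0.09207

Final: 0.09207


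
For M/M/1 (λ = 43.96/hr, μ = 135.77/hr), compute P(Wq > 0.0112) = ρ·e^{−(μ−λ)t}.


ρ = 43.96/135.77 = 0.3238
P(Wq > t) = ρ·e^{−(μ−λ)t} = 0.3238·e^{−1.0283}
= 0.3238·0.357624 = 0.115793

Final: 0.115793


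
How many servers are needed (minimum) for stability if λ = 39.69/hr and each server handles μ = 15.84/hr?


Stability requires cμ > λ ⇔ c > λ/μ.
λ/μ = 39.69/15.84 = 2.5057
Minimum integer c = ⌊2.5057⌋ + 1 = 3
Check: 3·15.84 = 47.52 > 39.69, while 2·15.84 = 31.68 ≤ 39.69

Final: 3 servers


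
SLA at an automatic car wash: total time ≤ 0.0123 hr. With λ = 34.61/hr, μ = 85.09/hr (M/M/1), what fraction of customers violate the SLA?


W ~ Exponential(μ−λ) for M/M/1.
μ − λ = 85.09 − 34.61 = 50.4800
P(W > t) = e^{−(μ−λ)t} = e^{−0.6209} = 0.537458

Final: 0.537458


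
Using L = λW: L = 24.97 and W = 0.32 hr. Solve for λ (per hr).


λ = L/W = 24.97/0.32 = 78.0312 /hr

Final: 78.0312 /hr


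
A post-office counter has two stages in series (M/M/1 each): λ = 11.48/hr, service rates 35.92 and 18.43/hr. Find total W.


Each node sees arrival rate λ = 11.48/hr (tandem ⇒ throughput preserved).
W₁ = 1/(μ₁−λ) = 1/(35.92−11.48) = 0.04092 hr
W₂ = 1/(μ₂−λ) = 1/(18.43−11.48) = 0.14388 hr
W_total = W₁ + W₂ = 0.04092 + 0.14388 = 0.18480 hr

Final: 0.18480 hr


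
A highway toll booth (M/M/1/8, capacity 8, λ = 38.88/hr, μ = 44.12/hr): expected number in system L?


ρ = 38.88/44.12 = 0.8812
L = ρ[1 − (K+1)ρ^K + Kρ^(K+1)] / [(1−ρ)(1−ρ^(K+1))]
Numerator: 0.8812·(1 − 9·0.363686 + 8·0.320492) = 0.256231
Denominator: (0.1188)·(0.679508) = 0.080703
L = 0.256231/0.080703 = 3.1750

Final: 3.1750


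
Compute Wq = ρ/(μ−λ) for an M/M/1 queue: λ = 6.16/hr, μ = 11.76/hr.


ρ = 6.16/11.76 = 0.5238
Wq = ρ/(μ−λ) = 0.5238/(11.76 − 6.16) = 0.5238/5.60 = 0.09354 hr

Final: 0.09354 hr


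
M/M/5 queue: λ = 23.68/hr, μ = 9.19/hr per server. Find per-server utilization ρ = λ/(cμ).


ρ = λ/(cμ) = 23.68/(5·9.19) = 23.68/45.95 = 0.5153

Final: 0.5153


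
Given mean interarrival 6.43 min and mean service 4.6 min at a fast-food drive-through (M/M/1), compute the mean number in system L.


λ = 60/6.43 = 9.3313 /hr
μ = 60/4.6 = 13.0435 /hr
ρ = λ/μ = 9.3313/13.0435 = 0.7154
L = ρ/(1−ρ) = 0.7154/0.2846 = 2.5137

Final: 2.5137


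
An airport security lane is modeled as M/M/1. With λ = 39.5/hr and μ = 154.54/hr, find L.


ρ = λ/μ = 39.5/154.54 = 0.2556
L = ρ/(1−ρ) = 0.2556/(1 − 0.2556) = 0.2556/0.7444 = 0.3434

Final: 0.3434


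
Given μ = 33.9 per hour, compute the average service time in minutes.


Mean service time = 1/μ = 1/33.9 hour = 0.02950 hour
In minutes: 0.02950 × 60 = 1.7699 min

Final: 1.7699 min


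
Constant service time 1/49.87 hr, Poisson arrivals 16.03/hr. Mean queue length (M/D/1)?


ρ = 16.03/49.87 = 0.3214
M/D/1: Lq = ρ²/(2(1−ρ)) = 0.1033/(2·0.6786) = 0.07613

Final: 0.07613


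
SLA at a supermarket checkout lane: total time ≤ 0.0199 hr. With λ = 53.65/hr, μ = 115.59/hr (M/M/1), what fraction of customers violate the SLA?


W ~ Exponential(μ−λ) for M/M/1.
μ − λ = 115.59 − 53.65 = 61.9400
P(W > t) = e^{−(μ−λ)t} = e^{−1.2326} = 0.291532

Final: 0.291532


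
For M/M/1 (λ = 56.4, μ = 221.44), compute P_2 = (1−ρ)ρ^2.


ρ = 56.4/221.44 = 0.2547
P_n = (1−ρ)·ρ^n = (1 − 0.2547)·0.2547^2 = 0.7453·0.064870 = 0.048348

Final: 0.048348


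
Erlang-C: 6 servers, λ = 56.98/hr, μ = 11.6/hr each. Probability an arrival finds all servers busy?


a = λ/μ = 4.9121; ρ = a/6 = 0.8187
P₀ = 0.005170 (from M/M/c formula)
C(c,a) = [a^c/(c!(1−ρ))]·P₀ = [14047.10194/(720·0.1813)]·0.005170
= 107.59798·0.005170 = 0.556303

Final: 0.556303


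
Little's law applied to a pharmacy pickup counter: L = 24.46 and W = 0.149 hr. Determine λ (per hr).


λ = L/W = 24.46/0.149 = 164.1611 /hr

Final: 164.1611 /hr


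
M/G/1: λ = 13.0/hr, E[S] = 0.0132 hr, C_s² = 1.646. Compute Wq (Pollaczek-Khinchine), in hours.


ρ = λ·E[S] = 13.0·0.0132 = 0.1716
E[S²] = E[S]²(1+C_s²) = 0.0132²·(1+1.646) = 0.0004610
Wq = λ·E[S²]/(2(1−ρ)) = 13.0·0.0004610/(2·0.8284) = 0.003618 hr

Final: 0.003618 hr


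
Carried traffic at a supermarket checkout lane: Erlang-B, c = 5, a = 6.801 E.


B(5,6.801) = 0.412770 (Erlang-B)
Carried load = a(1 − B) = 6.801·(1 − 0.412770) = 6.801·0.587230 = 3.9938 E

Final: 3.9938 Erlangs


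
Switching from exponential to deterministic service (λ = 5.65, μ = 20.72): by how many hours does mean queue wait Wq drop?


ρ = 5.65/20.72 = 0.2727
Wq(M/M/1) = ρ/(μ−λ) = 0.2727/15.07 = 0.01809 hr
Wq(M/D/1) = ρ/(2(μ−λ)) = 0.009047 hr
Savings = 0.01809 − 0.009047 = 0.009047 hr

Final: 0.009047 hr


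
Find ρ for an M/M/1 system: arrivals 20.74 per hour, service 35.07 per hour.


ρ = λ/μ = 20.74/35.07 = 0.5914

Final: 0.5914


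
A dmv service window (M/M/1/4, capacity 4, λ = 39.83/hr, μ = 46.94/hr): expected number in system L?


ρ = 39.83/46.94 = 0.8485
L = ρ[1 − (K+1)ρ^K + Kρ^(K+1)] / [(1−ρ)(1−ρ^(K+1))]
Numerator: 0.8485·(1 − 5·0.518405 + 4·0.439882) = 0.142133
Denominator: (0.1515)·(0.560118) = 0.084841
L = 0.142133/0.084841 = 1.6753

Final: 1.6753


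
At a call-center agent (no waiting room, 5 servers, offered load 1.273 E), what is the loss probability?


B(c,a) = (a^c/c!) / Σ_{k=0}^{c} a^k/k!
a^5/5! = 0.027859
Σ terms (k=0..5): 1.00000 + 1.27300 + 0.81026 + 0.34382 + 0.10942 + 0.02786 = 3.564367
B = 0.027859/3.564367 = 0.007816

Final: 0.007816


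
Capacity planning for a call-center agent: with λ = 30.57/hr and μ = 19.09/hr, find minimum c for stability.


Stability requires cμ > λ ⇔ c > λ/μ.
λ/μ = 30.57/19.09 = 1.6014
Minimum integer c = ⌊1.6014⌋ + 1 = 2
Check: 2·19.09 = 38.18 > 30.57, while 1·19.09 = 19.09 ≤ 30.57

Final: 2 servers


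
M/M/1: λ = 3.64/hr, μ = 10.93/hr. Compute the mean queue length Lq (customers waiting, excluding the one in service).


ρ = 3.64/10.93 = 0.3330
Lq = ρ²/(1−ρ) = 0.1109/0.6670 = 0.1663

Final: 0.1663


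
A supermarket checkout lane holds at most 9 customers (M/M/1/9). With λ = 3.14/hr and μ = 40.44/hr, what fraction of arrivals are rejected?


ρ = λ/μ = 3.14/40.44 = 0.07765
P_K = (1−ρ)ρ^K/(1−ρ^(K+1)) = (0.9224·1.026e-10)/(1 − 7.965e-12)
= 9.462e-11/1.000000 = 9.462e-11

Final: 9.462e-11


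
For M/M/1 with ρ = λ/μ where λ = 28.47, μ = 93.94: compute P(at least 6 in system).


ρ = 28.47/93.94 = 0.3031
P(N ≥ n) = ρ^n = 0.3031^6 = 0.0007749

Final: 0.0007749


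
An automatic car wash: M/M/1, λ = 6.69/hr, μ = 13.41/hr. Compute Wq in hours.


ρ = 6.69/13.41 = 0.4989
Wq = ρ/(μ−λ) = 0.4989/(13.41 − 6.69) = 0.4989/6.72 = 0.07424 hr

Final: 0.07424 hr


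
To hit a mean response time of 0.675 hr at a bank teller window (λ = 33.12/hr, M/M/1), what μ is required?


W = 1/(μ−λ) ⇒ μ − λ = 1/W = 1/0.675 = 1.4815
μ = λ + 1/W = 33.12 + 1.4815 = 34.6015 per hr

Final: 34.6015 /hr


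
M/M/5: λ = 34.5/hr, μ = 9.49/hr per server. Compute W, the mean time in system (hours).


a = 3.6354; ρ = 0.7271; P₀ = 0.021778
Lq = P₀·a^c·ρ/(c!(1−ρ)²) = 1.12491
Wq = Lq/λ = 1.12491/34.5 = 0.03261 hr
W = Wq + 1/μ = 0.03261 + 0.10537 = 0.13798 hr

Final: 0.13798 hr


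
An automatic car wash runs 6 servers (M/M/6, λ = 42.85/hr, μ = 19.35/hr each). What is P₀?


a = λ/μ = 42.85/19.35 = 2.2145; ρ = a/c = 0.3691
Σ_{k=0}^{5} a^k/k! (terms k=0..5) = 1.00000 + 2.21447 + 2.45194 + 1.80992 + 1.00200 + 0.44378 = 8.92211
Tail: a^6/(6!(1−ρ)) = 117.92860/(720·0.6309) = 0.25960
P₀ = 1/(8.92211 + 0.25960) = 1/9.18171 = 0.108912

Final: 0.108912


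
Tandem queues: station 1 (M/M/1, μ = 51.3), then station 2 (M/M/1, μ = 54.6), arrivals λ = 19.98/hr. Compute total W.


Each node sees arrival rate λ = 19.98/hr (tandem ⇒ throughput preserved).
W₁ = 1/(μ₁−λ) = 1/(51.3−19.98) = 0.03193 hr
W₂ = 1/(μ₂−λ) = 1/(54.6−19.98) = 0.02889 hr
W_total = W₁ + W₂ = 0.03193 + 0.02889 = 0.06081 hr

Final: 0.06081 hr


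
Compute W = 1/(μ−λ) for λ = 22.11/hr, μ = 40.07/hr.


W = 1/(μ−λ) = 1/(40.07 − 22.11) = 1/17.96 = 0.05568 hr

Final: 0.05568 hr


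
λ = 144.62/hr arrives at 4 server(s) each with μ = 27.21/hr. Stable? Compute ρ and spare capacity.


Total capacity cμ = 4·27.21 = 108.84/hr
ρ = λ/(cμ) = 144.62/108.84 = 1.3287
Stable ⇔ ρ < 1: NO
Spare capacity = cμ − λ = 108.84 − 144.62 = -35.78/hr

Final: ρ = 1.3287; unstable; margin = -35.78/hr


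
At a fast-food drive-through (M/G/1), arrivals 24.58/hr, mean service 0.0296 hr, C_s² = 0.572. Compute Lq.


ρ = λ·E[S] = 24.58·0.0296 = 0.7276
Lq = ρ²(1+C_s²)/(2(1−ρ)) = 0.5294·(1+0.572)/(2·0.2724)
= 0.5294·1.5720/0.5449 = 1.52726

Final: 1.52726


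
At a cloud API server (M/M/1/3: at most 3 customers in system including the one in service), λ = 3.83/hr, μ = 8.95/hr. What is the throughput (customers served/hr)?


ρ = 0.4279; P_K = (1−ρ)ρ^3/(1−ρ^4) = 0.046386
λ_eff = λ(1 − P_K) = 3.83·(1 − 0.046386) = 3.83·0.953614 = 3.6523 /hr

Final: 3.6523 /hr


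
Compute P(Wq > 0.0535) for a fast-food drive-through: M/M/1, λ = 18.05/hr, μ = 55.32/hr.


ρ = 18.05/55.32 = 0.3263
P(Wq > t) = ρ·e^{−(μ−λ)t} = 0.3263·e^{−1.9939}
= 0.3263·0.136157 = 0.044426

Final: 0.044426


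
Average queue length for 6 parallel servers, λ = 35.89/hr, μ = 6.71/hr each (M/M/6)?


a = λ/μ = 5.3487; ρ = a/6 = 0.8915
P₀ = 0.002402
Lq = P₀·a^c·ρ / (c!·(1−ρ)²) = 0.002402·23415.61824·0.8915/(720·0.01178)
= 5.91005

Final: 5.91005


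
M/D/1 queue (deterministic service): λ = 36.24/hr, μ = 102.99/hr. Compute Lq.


ρ = 36.24/102.99 = 0.3519
M/D/1: Lq = ρ²/(2(1−ρ)) = 0.1238/(2·0.6481) = 0.09552

Final: 0.09552


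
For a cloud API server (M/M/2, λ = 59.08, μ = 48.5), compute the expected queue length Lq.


a = λ/μ = 1.2181; ρ = a/2 = 0.6091
P₀ = 0.242952
Lq = P₀·a^c·ρ / (c!·(1−ρ)²) = 0.242952·1.48388·0.6091/(2·0.15282)
= 0.71840

Final: 0.71840


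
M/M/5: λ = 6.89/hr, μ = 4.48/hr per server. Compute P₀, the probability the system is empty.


a = λ/μ = 6.89/4.48 = 1.5379; ρ = a/c = 0.3076
Σ_{k=0}^{4} a^k/k! (terms k=0..4) = 1.00000 + 1.53795 + 1.18264 + 0.60628 + 0.23311 = 4.55997
Tail: a^5/(5!(1−ρ)) = 8.60411/(120·0.6924) = 0.10355
P₀ = 1/(4.55997 + 0.10355) = 1/4.66352 = 0.214430

Final: 0.214430


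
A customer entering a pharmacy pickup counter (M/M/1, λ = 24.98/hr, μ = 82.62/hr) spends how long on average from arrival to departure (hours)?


W = 1/(μ−λ) = 1/(82.62 − 24.98) = 1/57.64 = 0.01735 hr

Final: 0.01735 hr


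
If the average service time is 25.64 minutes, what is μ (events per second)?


μ = 1/(service time) in consistent units.
1 second = 0.0166667 min, so μ = 0.0166667/25.64 = 0.0006500 per second

Final: 0.0006500 /sec


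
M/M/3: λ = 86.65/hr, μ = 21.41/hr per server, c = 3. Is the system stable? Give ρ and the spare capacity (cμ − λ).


Total capacity cμ = 3·21.41 = 64.23/hr
ρ = λ/(cμ) = 86.65/64.23 = 1.3491
Stable ⇔ ρ < 1: NO
Spare capacity = cμ − λ = 64.23 − 86.65 = -22.42/hr

Final: ρ = 1.3491; unstable; margin = -22.42/hr


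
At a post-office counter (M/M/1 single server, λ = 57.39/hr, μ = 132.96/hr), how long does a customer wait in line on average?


ρ = 57.39/132.96 = 0.4316
Wq = ρ/(μ−λ) = 0.4316/(132.96 − 57.39) = 0.4316/75.57 = 0.005712 hr

Final: 0.005712 hr


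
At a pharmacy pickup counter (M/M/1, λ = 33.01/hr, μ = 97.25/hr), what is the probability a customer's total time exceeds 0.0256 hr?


W ~ Exponential(μ−λ) for M/M/1.
μ − λ = 97.25 − 33.01 = 64.2400
P(W > t) = e^{−(μ−λ)t} = e^{−1.6445} = 0.193101

Final: 0.193101


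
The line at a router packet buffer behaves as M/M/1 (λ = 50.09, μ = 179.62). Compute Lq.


ρ = 50.09/179.62 = 0.2789
Lq = ρ²/(1−ρ) = 0.07777/0.7211 = 0.1078

Final: 0.1078


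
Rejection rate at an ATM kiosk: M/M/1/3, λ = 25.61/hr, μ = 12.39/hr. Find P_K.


ρ = λ/μ = 25.61/12.39 = 2.0670
P_K = (1−ρ)ρ^K/(1−ρ^(K+1)) = (-1.0670·8.831100)/(1 − 18.253792)
= -9.422691/-17.253792 = 0.546123

Final: 0.546123


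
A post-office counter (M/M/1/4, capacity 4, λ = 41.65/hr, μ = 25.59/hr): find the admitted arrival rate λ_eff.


ρ = 1.6276; P_K = (1−ρ)ρ^4/(1−ρ^5) = 0.422594
λ_eff = λ(1 − P_K) = 41.65·(1 − 0.422594) = 41.65·0.577406 = 24.0490 /hr

Final: 24.0490 /hr


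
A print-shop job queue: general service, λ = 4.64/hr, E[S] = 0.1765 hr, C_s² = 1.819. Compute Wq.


ρ = λ·E[S] = 4.64·0.1765 = 0.8190
E[S²] = E[S]²(1+C_s²) = 0.1765²·(1+1.819) = 0.087818
Wq = λ·E[S²]/(2(1−ρ)) = 4.64·0.087818/(2·0.1810) = 1.12538 hr

Final: 1.12538 hr


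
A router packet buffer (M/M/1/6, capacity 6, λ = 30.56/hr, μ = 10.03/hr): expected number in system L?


ρ = 30.56/10.03 = 3.0469
L = ρ[1 − (K+1)ρ^K + Kρ^(K+1)] / [(1−ρ)(1−ρ^(K+1))]
Numerator: 3.0469·(1 − 7·800.045158 + 6·2437.625128) = 27502.277495
Denominator: (-2.0469)·(-2436.625128) = 4987.429101
L = 27502.277495/4987.429101 = 5.5143

Final: 5.5143


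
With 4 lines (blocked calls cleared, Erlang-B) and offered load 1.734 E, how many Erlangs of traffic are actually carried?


B(4,1.734) = 0.068701 (Erlang-B)
Carried load = a(1 − B) = 1.734·(1 − 0.068701) = 1.734·0.931299 = 1.6149 E

Final: 1.6149 Erlangs


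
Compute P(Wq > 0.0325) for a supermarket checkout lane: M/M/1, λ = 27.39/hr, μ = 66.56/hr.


ρ = 27.39/66.56 = 0.4115
P(Wq > t) = ρ·e^{−(μ−λ)t} = 0.4115·e^{−1.2730}
= 0.4115·0.279983 = 0.115216

Final: 0.115216


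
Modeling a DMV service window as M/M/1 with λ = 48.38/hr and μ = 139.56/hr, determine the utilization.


ρ = λ/μ = 48.38/139.56 = 0.3467

Final: 0.3467


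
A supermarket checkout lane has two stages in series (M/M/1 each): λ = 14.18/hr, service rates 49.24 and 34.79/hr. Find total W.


Each node sees arrival rate λ = 14.18/hr (tandem ⇒ throughput preserved).
W₁ = 1/(μ₁−λ) = 1/(49.24−14.18) = 0.02852 hr
W₂ = 1/(μ₂−λ) = 1/(34.79−14.18) = 0.04852 hr
W_total = W₁ + W₂ = 0.02852 + 0.04852 = 0.07704 hr

Final: 0.07704 hr


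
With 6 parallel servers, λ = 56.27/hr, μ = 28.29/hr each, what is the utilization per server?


ρ = λ/(cμ) = 56.27/(6·28.29) = 56.27/169.74 = 0.3315

Final: 0.3315


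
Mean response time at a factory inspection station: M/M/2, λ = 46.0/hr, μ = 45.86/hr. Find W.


a = 1.0031; ρ = 0.5015; P₀ = 0.331978
Lq = P₀·a^c·ρ/(c!(1−ρ)²) = 0.33708
Wq = Lq/λ = 0.33708/46.0 = 0.007328 hr
W = Wq + 1/μ = 0.007328 + 0.02181 = 0.02913 hr

Final: 0.02913 hr


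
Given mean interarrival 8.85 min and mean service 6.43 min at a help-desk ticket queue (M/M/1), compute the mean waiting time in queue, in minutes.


λ = 60/8.85 = 6.7797 /hr
μ = 60/6.43 = 9.3313 /hr
ρ = λ/μ = 6.7797/9.3313 = 0.7266
Wq = ρ/(μ−λ) = 0.7266/(9.3313−6.7797) = 0.28474 hr
In minutes: 0.28474·60 = 17.085 min

Final: 17.085 min


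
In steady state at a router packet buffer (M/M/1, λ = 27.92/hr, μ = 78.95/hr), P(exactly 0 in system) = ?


ρ = 27.92/78.95 = 0.3536
P_n = (1−ρ)·ρ^n = (1 − 0.3536)·0.3536^0 = 0.6464·1.000000 = 0.646358

Final: 0.646358


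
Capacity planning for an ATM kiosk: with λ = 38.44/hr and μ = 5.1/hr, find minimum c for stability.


Stability requires cμ > λ ⇔ c > λ/μ.
λ/μ = 38.44/5.1 = 7.5373
Minimum integer c = ⌊7.5373⌋ + 1 = 8
Check: 8·5.1 = 40.80 > 38.44, while 7·5.1 = 35.70 ≤ 38.44

Final: 8 servers


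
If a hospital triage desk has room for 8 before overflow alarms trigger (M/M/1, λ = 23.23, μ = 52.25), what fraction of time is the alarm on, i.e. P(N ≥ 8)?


ρ = 23.23/52.25 = 0.4446
P(N ≥ n) = ρ^n = 0.4446^8 = 0.001527

Final: 0.001527


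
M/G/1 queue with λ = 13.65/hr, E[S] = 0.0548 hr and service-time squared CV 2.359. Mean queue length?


ρ = λ·E[S] = 13.65·0.0548 = 0.7480
Lq = ρ²(1+C_s²)/(2(1−ρ)) = 0.5595·(1+2.359)/(2·0.2520)
= 0.5595·3.3590/0.5040 = 3.72941

Final: 3.72941


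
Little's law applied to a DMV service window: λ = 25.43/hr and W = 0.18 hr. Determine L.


L = λW = 25.43·0.18 = 4.5774

Final: 4.5774


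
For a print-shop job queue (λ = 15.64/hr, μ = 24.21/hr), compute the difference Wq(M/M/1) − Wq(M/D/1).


ρ = 15.64/24.21 = 0.6460
Wq(M/M/1) = ρ/(μ−λ) = 0.6460/8.57 = 0.07538 hr
Wq(M/D/1) = ρ/(2(μ−λ)) = 0.03769 hr
Savings = 0.07538 − 0.03769 = 0.03769 hr

Final: 0.03769 hr


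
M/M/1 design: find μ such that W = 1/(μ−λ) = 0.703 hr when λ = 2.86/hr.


W = 1/(μ−λ) ⇒ μ − λ = 1/W = 1/0.703 = 1.4225
μ = λ + 1/W = 2.86 + 1.4225 = 4.2825 per hr

Final: 4.2825 /hr


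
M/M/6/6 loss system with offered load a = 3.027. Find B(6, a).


B(c,a) = (a^c/c!) / Σ_{k=0}^{c} a^k/k!
a^6/6! = 1.068420
Σ terms (k=0..6): 1.00000 + 3.02700 + 4.58136 + 4.62260 + 3.49815 + 2.11778 + 1.06842 = 19.915312
B = 1.068420/19.915312 = 0.053648

Final: 0.053648


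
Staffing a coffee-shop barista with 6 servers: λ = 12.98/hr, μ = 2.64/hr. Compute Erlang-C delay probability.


a = λ/μ = 4.9167; ρ = a/6 = 0.8194
P₀ = 0.005134 (from M/M/c formula)
C(c,a) = [a^c/(c!(1−ρ))]·P₀ = [14126.17537/(720·0.1806)]·0.005134
= 108.66289·0.005134 = 0.557914

Final: 0.557914


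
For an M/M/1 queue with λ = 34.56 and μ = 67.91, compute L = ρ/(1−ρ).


ρ = λ/μ = 34.56/67.91 = 0.5089
L = ρ/(1−ρ) = 0.5089/(1 − 0.5089) = 0.5089/0.4911 = 1.0363

Final: 1.0363


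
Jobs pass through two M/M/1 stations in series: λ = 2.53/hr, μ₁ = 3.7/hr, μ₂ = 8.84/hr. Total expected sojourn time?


Each node sees arrival rate λ = 2.53/hr (tandem ⇒ throughput preserved).
W₁ = 1/(μ₁−λ) = 1/(3.7−2.53) = 0.85470 hr
W₂ = 1/(μ₂−λ) = 1/(8.84−2.53) = 0.15848 hr
W_total = W₁ + W₂ = 0.85470 + 0.15848 = 1.01318 hr

Final: 1.01318 hr


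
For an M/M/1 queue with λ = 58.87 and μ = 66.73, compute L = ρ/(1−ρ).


ρ = λ/μ = 58.87/66.73 = 0.8822
L = ρ/(1−ρ) = 0.8822/(1 − 0.8822) = 0.8822/0.1178 = 7.4898

Final: 7.4898


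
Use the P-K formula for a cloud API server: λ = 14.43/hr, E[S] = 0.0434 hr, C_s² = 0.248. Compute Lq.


ρ = λ·E[S] = 14.43·0.0434 = 0.6263
Lq = ρ²(1+C_s²)/(2(1−ρ)) = 0.3922·(1+0.248)/(2·0.3737)
= 0.3922·1.2480/0.7475 = 0.65483

Final: 0.65483


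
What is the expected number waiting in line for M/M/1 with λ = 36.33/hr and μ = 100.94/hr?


ρ = 36.33/100.94 = 0.3599
Lq = ρ²/(1−ρ) = 0.1295/0.6401 = 0.2024

Final: 0.2024


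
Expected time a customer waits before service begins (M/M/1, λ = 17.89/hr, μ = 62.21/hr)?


ρ = 17.89/62.21 = 0.2876
Wq = ρ/(μ−λ) = 0.2876/(62.21 − 17.89) = 0.2876/44.32 = 0.006489 hr

Final: 0.006489 hr


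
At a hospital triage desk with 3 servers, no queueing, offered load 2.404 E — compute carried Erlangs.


B(3,2.404) = 0.268963 (Erlang-B)
Carried load = a(1 − B) = 2.404·(1 − 0.268963) = 2.404·0.731037 = 1.7574 E

Final: 1.7574 Erlangs


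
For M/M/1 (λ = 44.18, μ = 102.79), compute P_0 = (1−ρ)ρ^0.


ρ = 44.18/102.79 = 0.4298
P_n = (1−ρ)·ρ^n = (1 − 0.4298)·0.4298^0 = 0.5702·1.000000 = 0.570192

Final: 0.570192


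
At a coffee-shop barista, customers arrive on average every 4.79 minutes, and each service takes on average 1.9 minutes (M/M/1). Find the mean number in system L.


λ = 60/4.79 = 12.5261 /hr
μ = 60/1.9 = 31.5789 /hr
ρ = λ/μ = 12.5261/31.5789 = 0.3967
L = ρ/(1−ρ) = 0.3967/0.6033 = 0.6574

Final: 0.6574


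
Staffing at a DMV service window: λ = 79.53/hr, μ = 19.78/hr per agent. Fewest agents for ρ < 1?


Stability requires cμ > λ ⇔ c > λ/μ.
λ/μ = 79.53/19.78 = 4.0207
Minimum integer c = ⌊4.0207⌋ + 1 = 5
Check: 5·19.78 = 98.90 > 79.53, while 4·19.78 = 79.12 ≤ 79.53

Final: 5 servers


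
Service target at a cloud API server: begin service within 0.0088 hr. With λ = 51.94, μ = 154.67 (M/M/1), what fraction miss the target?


ρ = 51.94/154.67 = 0.3358
P(Wq > t) = ρ·e^{−(μ−λ)t} = 0.3358·e^{−0.9040}
= 0.3358·0.404937 = 0.135983

Final: 0.135983


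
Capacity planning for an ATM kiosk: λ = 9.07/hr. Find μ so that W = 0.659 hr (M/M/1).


W = 1/(μ−λ) ⇒ μ − λ = 1/W = 1/0.659 = 1.5175
μ = λ + 1/W = 9.07 + 1.5175 = 10.5875 per hr

Final: 10.5875 /hr


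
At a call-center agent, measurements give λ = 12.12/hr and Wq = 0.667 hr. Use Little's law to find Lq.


Lq = λWq = 12.12·0.667 = 8.0840

Final: 8.0840


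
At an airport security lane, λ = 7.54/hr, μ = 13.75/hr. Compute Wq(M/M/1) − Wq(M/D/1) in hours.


ρ = 7.54/13.75 = 0.5484
Wq(M/M/1) = ρ/(μ−λ) = 0.5484/6.21 = 0.08830 hr
Wq(M/D/1) = ρ/(2(μ−λ)) = 0.04415 hr
Savings = 0.08830 − 0.04415 = 0.04415 hr

Final: 0.04415 hr


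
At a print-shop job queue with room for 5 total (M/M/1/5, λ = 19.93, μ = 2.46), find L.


ρ = 19.93/2.46 = 8.1016
L = ρ[1 − (K+1)ρ^K + Kρ^(K+1)] / [(1−ρ)(1−ρ^(K+1))]
Numerator: 8.1016·(1 − 6·34902.855398 + 5·282769.881333) = 9757867.949750
Denominator: (-7.1016)·(-282768.881333) = 2008118.844265
L = 9757867.949750/2008118.844265 = 4.8592

Final: 4.8592


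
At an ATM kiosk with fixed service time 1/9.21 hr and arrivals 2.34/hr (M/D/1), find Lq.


ρ = 2.34/9.21 = 0.2541
M/D/1: Lq = ρ²/(2(1−ρ)) = 0.06455/(2·0.7459) = 0.04327

Final: 0.04327


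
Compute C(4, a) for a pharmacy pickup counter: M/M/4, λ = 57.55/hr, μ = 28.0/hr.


a = λ/μ = 2.0554; ρ = a/4 = 0.5138
P₀ = 0.122786 (from M/M/c formula)
C(c,a) = [a^c/(c!(1−ρ))]·P₀ = [17.84634/(24·0.4862)]·0.122786
= 1.52953·0.122786 = 0.187804

Final: 0.187804


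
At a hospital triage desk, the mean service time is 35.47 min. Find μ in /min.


μ = 1/(service time) in consistent units.
1 minute = 1 min, so μ = 1/35.47 = 0.02819 per minute

Final: 0.02819 /min


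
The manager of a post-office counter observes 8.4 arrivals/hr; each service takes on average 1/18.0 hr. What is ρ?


ρ = λ/μ = 8.4/18.0 = 0.4667

Final: 0.4667


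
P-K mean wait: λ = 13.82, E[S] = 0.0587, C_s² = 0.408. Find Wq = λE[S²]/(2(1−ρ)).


ρ = λ·E[S] = 13.82·0.0587 = 0.8112
E[S²] = E[S]²(1+C_s²) = 0.0587²·(1+0.408) = 0.004852
Wq = λ·E[S²]/(2(1−ρ)) = 13.82·0.004852/(2·0.1888) = 0.17760 hr

Final: 0.17760 hr


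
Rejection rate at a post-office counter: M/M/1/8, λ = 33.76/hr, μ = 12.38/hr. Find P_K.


ρ = λ/μ = 33.76/12.38 = 2.7270
P_K = (1−ρ)ρ^K/(1−ρ^(K+1)) = (-1.7270·3058.118754)/(1 − 8339.425618)
= -5281.306864/-8338.425618 = 0.633370

Final: 0.633370


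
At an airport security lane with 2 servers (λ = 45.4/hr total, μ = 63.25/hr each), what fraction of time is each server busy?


ρ = λ/(cμ) = 45.4/(2·63.25) = 45.4/126.50 = 0.3589

Final: 0.3589


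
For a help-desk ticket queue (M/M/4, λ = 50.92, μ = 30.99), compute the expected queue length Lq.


a = λ/μ = 1.6431; ρ = a/4 = 0.4108
P₀ = 0.190556
Lq = P₀·a^c·ρ / (c!·(1−ρ)²) = 0.190556·7.28899·0.4108/(24·0.34718)
= 0.06847

Final: 0.06847


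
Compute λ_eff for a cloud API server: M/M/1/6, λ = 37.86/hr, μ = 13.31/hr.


ρ = 2.8445; P_K = (1−ρ)ρ^6/(1−ρ^7) = 0.648872
λ_eff = λ(1 − P_K) = 37.86·(1 − 0.648872) = 37.86·0.351128 = 13.2937 /hr

Final: 13.2937 /hr


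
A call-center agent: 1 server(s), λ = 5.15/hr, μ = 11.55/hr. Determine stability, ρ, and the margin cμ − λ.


Total capacity cμ = 1·11.55 = 11.55/hr
ρ = λ/(cμ) = 5.15/11.55 = 0.4459
Stable ⇔ ρ < 1: YES
Spare capacity = cμ − λ = 11.55 − 5.15 = 6.40/hr

Final: ρ = 0.4459; stable; margin = 6.40/hr


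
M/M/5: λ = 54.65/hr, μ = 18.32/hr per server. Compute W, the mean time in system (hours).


a = 2.9831; ρ = 0.5966; P₀ = 0.047537
Lq = P₀·a^c·ρ/(c!(1−ρ)²) = 0.34311
Wq = Lq/λ = 0.34311/54.65 = 0.006278 hr
W = Wq + 1/μ = 0.006278 + 0.05459 = 0.06086 hr

Final: 0.06086 hr


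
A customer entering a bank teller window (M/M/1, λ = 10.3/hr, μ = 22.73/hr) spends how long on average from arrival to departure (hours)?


W = 1/(μ−λ) = 1/(22.73 − 10.3) = 1/12.43 = 0.08045 hr

Final: 0.08045 hr


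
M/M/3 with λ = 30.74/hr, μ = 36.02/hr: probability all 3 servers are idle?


a = λ/μ = 30.74/36.02 = 0.8534; ρ = a/c = 0.2845
Σ_{k=0}^{2} a^k/k! (terms k=0..2) = 1.00000 + 0.85341 + 0.36416 = 2.21757
Tail: a^3/(3!(1−ρ)) = 0.62156/(6·0.7155) = 0.14478
P₀ = 1/(2.21757 + 0.14478) = 1/2.36235 = 0.423307

Final: 0.423307


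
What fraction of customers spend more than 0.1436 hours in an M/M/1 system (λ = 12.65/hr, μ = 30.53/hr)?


W ~ Exponential(μ−λ) for M/M/1.
μ − λ = 30.53 − 12.65 = 17.8800
P(W > t) = e^{−(μ−λ)t} = e^{−2.5676} = 0.076722

Final: 0.076722


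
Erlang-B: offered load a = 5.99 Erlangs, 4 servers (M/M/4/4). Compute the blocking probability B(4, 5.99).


B(c,a) = (a^c/c!) / Σ_{k=0}^{c} a^k/k!
a^4/4! = 53.640899
Σ terms (k=0..4): 1.00000 + 5.99000 + 17.94005 + 35.82030 + 53.64090 = 114.391249
B = 53.640899/114.391249 = 0.468925

Final: 0.468925


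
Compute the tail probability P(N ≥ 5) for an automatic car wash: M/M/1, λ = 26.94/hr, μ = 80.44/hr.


ρ = 26.94/80.44 = 0.3349
P(N ≥ n) = ρ^n = 0.3349^5 = 0.004213

Final: 0.004213


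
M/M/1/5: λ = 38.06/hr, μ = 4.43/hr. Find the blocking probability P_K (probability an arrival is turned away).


ρ = λ/μ = 38.06/4.43 = 8.5914
P_K = (1−ρ)ρ^K/(1−ρ^(K+1)) = (-7.5914·46808.560837)/(1 − 402152.105073)
= -355343.544236/-402151.105073 = 0.883607

Final: 0.883607


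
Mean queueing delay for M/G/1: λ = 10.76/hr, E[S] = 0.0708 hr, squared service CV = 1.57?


ρ = λ·E[S] = 10.76·0.0708 = 0.7618
E[S²] = E[S]²(1+C_s²) = 0.0708²·(1+1.57) = 0.012882
Wq = λ·E[S²]/(2(1−ρ)) = 10.76·0.012882/(2·0.2382) = 0.29097 hr

Final: 0.29097 hr


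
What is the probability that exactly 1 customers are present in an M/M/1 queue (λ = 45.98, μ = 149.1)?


ρ = 45.98/149.1 = 0.3084
P_n = (1−ρ)·ρ^n = (1 − 0.3084)·0.3084^1 = 0.6916·0.308384 = 0.213283

Final: 0.213283


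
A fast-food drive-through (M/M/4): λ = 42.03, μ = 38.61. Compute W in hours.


a = 1.0886; ρ = 0.2721; P₀ = 0.335970
Lq = P₀·a^c·ρ/(c!(1−ρ)²) = 0.01010
Wq = Lq/λ = 0.01010/42.03 = 0.0002403 hr
W = Wq + 1/μ = 0.0002403 + 0.02590 = 0.02614 hr

Final: 0.02614 hr


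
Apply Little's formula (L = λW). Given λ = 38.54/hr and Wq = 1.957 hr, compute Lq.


Lq = λWq = 38.54·1.957 = 75.4228

Final: 75.4228


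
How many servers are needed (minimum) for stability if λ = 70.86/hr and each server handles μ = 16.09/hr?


Stability requires cμ > λ ⇔ c > λ/μ.
λ/μ = 70.86/16.09 = 4.4040
Minimum integer c = ⌊4.4040⌋ + 1 = 5
Check: 5·16.09 = 80.45 > 70.86, while 4·16.09 = 64.36 ≤ 70.86

Final: 5 servers


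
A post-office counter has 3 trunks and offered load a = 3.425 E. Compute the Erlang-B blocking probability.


B(c,a) = (a^c/c!) / Σ_{k=0}^{c} a^k/k!
a^3/3! = 6.696232
Σ terms (k=0..3): 1.00000 + 3.42500 + 5.86531 + 6.69623 = 16.986544
B = 6.696232/16.986544 = 0.394208

Final: 0.394208


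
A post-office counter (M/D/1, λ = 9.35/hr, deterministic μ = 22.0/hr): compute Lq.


ρ = 9.35/22.0 = 0.4250
M/D/1: Lq = ρ²/(2(1−ρ)) = 0.1806/(2·0.5750) = 0.15707

Final: 0.15707


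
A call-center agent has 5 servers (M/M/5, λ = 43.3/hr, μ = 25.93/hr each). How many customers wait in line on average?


a = λ/μ = 1.6699; ρ = a/5 = 0.3340
P₀ = 0.187735
Lq = P₀·a^c·ρ / (c!·(1−ρ)²) = 0.187735·12.98455·0.3340/(120·0.44359)
= 0.01529

Final: 0.01529


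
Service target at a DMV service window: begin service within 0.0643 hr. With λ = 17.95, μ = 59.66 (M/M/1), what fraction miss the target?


ρ = 17.95/59.66 = 0.3009
P(Wq > t) = ρ·e^{−(μ−λ)t} = 0.3009·e^{−2.6820}
= 0.3009·0.068429 = 0.020588

Final: 0.020588


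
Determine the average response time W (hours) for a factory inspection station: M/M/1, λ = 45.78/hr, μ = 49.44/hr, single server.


W = 1/(μ−λ) = 1/(49.44 − 45.78) = 1/3.66 = 0.2732 hr

Final: 0.2732 hr


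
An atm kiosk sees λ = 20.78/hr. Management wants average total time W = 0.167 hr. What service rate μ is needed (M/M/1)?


W = 1/(μ−λ) ⇒ μ − λ = 1/W = 1/0.167 = 5.9880
μ = λ + 1/W = 20.78 + 5.9880 = 26.7680 per hr

Final: 26.7680 /hr


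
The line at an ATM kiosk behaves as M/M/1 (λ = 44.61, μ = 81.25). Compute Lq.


ρ = 44.61/81.25 = 0.5490
Lq = ρ²/(1−ρ) = 0.3015/0.4510 = 0.6685

Final: 0.6685


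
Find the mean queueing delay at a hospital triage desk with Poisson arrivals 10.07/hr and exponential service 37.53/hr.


ρ = 10.07/37.53 = 0.2683
Wq = ρ/(μ−λ) = 0.2683/(37.53 − 10.07) = 0.2683/27.46 = 0.009771 hr

Final: 0.009771 hr


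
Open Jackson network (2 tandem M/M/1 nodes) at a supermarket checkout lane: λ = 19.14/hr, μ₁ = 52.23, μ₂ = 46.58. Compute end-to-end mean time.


Each node sees arrival rate λ = 19.14/hr (tandem ⇒ throughput preserved).
W₁ = 1/(μ₁−λ) = 1/(52.23−19.14) = 0.03022 hr
W₂ = 1/(μ₂−λ) = 1/(46.58−19.14) = 0.03644 hr
W_total = W₁ + W₂ = 0.03022 + 0.03644 = 0.06666 hr

Final: 0.06666 hr


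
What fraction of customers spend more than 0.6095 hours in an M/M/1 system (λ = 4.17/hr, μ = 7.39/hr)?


W ~ Exponential(μ−λ) for M/M/1.
μ − λ = 7.39 − 4.17 = 3.2200
P(W > t) = e^{−(μ−λ)t} = e^{−1.9626} = 0.140494

Final: 0.140494


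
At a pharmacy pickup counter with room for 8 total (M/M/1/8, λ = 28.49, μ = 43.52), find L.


ρ = 28.49/43.52 = 0.6546
L = ρ[1 − (K+1)ρ^K + Kρ^(K+1)] / [(1−ρ)(1−ρ^(K+1))]
Numerator: 0.6546·(1 − 9·0.033731 + 8·0.022082) = 0.571551
Denominator: (0.3454)·(0.977918) = 0.337732
L = 0.571551/0.337732 = 1.6923

Final: 1.6923


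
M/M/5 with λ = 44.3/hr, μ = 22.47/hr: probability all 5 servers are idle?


a = λ/μ = 44.3/22.47 = 1.9715; ρ = a/c = 0.3943
Σ_{k=0}^{4} a^k/k! (terms k=0..4) = 1.00000 + 1.97152 + 1.94344 + 1.27718 + 0.62949 = 6.82163
Tail: a^5/(5!(1−ρ)) = 29.78539/(120·0.6057) = 0.40980
P₀ = 1/(6.82163 + 0.40980) = 1/7.23142 = 0.138285

Final: 0.138285


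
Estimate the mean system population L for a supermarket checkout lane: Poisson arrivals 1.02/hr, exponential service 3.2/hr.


ρ = λ/μ = 1.02/3.2 = 0.3187
L = ρ/(1−ρ) = 0.3187/(1 − 0.3187) = 0.3187/0.6813 = 0.4679

Final: 0.4679


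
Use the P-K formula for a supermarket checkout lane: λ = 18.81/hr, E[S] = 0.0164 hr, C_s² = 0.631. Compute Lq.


ρ = λ·E[S] = 18.81·0.0164 = 0.3085
Lq = ρ²(1+C_s²)/(2(1−ρ)) = 0.09516·(1+0.631)/(2·0.6915)
= 0.09516·1.6310/1.3830 = 0.11222

Final: 0.11222


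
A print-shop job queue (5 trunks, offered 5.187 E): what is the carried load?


B(5,5.187) = 0.299852 (Erlang-B)
Carried load = a(1 − B) = 5.187·(1 − 0.299852) = 5.187·0.700148 = 3.6317 E

Final: 3.6317 Erlangs


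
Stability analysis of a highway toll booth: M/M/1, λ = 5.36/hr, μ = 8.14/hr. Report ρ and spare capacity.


Total capacity cμ = 1·8.14 = 8.14/hr
ρ = λ/(cμ) = 5.36/8.14 = 0.6585
Stable ⇔ ρ < 1: YES
Spare capacity = cμ − λ = 8.14 − 5.36 = 2.78/hr

Final: ρ = 0.6585; stable; margin = 2.78/hr


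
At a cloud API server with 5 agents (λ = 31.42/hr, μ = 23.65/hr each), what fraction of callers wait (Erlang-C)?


a = λ/μ = 1.3285; ρ = a/5 = 0.2657
P₀ = 0.264645 (from M/M/c formula)
C(c,a) = [a^c/(c!(1−ρ))]·P₀ = [4.13881/(120·0.7343)]·0.264645
= 0.04697·0.264645 = 0.012431

Final: 0.012431


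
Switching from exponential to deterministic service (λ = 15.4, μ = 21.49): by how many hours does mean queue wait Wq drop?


ρ = 15.4/21.49 = 0.7166
Wq(M/M/1) = ρ/(μ−λ) = 0.7166/6.09 = 0.11767 hr
Wq(M/D/1) = ρ/(2(μ−λ)) = 0.05884 hr
Savings = 0.11767 − 0.05884 = 0.05884 hr

Final: 0.05884 hr


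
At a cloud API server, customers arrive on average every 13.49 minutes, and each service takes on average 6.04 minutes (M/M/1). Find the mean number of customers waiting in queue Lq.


λ = 60/13.49 = 4.4477 /hr
μ = 60/6.04 = 9.9338 /hr
ρ = λ/μ = 4.4477/9.9338 = 0.4477
Lq = ρ²/(1−ρ) = 0.2005/0.5523 = 0.3630

Final: 0.3630


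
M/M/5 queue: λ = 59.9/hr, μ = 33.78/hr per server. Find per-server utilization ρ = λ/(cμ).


ρ = λ/(cμ) = 59.9/(5·33.78) = 59.9/168.90 = 0.3546

Final: 0.3546


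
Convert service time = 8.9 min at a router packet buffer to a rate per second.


μ = 1/(service time) in consistent units.
1 second = 0.0166667 min, so μ = 0.0166667/8.9 = 0.001873 per second

Final: 0.001873 /sec


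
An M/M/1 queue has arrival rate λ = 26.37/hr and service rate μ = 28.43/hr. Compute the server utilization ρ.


ρ = λ/μ = 26.37/28.43 = 0.9275

Final: 0.9275


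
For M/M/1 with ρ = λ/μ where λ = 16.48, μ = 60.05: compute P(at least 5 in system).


ρ = 16.48/60.05 = 0.2744
P(N ≥ n) = ρ^n = 0.2744^5 = 0.001557

Final: 0.001557


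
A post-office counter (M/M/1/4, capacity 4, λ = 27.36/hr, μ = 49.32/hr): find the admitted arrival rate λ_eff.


ρ = 0.5547; P_K = (1−ρ)ρ^4/(1−ρ^5) = 0.044506
λ_eff = λ(1 − P_K) = 27.36·(1 − 0.044506) = 27.36·0.955494 = 26.1423 /hr

Final: 26.1423 /hr


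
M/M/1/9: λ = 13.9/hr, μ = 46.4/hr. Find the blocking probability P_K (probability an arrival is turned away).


ρ = λ/μ = 13.9/46.4 = 0.2996
P_K = (1−ρ)ρ^K/(1−ρ^(K+1)) = (0.7004·0.00001943)/(1 − 0.000005821)
= 0.00001361/0.999994 = 0.00001361

Final: 0.00001361
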